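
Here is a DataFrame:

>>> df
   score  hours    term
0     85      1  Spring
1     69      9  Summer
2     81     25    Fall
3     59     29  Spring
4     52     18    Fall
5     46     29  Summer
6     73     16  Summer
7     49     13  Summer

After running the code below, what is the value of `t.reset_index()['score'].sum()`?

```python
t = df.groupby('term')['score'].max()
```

239

group by term, max of score:
term
Fall      81
Spring    85
Summer    73
Name: score, dtype: int64
reset_index():
     term  score
0    Fall     81
1  Spring     85
2  Summer     73
sum of column 'score' → 239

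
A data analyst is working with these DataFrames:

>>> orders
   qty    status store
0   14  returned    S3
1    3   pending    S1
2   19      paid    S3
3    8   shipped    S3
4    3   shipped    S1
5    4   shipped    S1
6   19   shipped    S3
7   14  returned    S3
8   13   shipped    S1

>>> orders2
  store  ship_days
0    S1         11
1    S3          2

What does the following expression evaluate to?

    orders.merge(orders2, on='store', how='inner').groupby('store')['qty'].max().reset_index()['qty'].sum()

merge on 'store' (how='inner') → 9 rows:
   qty    status store  ship_days
0   14  returned    S3          2
1    3   pending    S1         11
2   19      paid    S3          2
3    8   shipped    S3          2
4    3   shipped    S1         11
5    4   shipped    S1         11
6   19   shipped    S3          2
7   14  returned    S3          2
8   13   shipped    S1         11
group by store, max of qty:
store
S1    13
S3    19
Name: qty, dtype: int64
reset_index():
  store  qty
0    S1   13
1    S3   19
Reading off the sum of column 'qty', we get 32.

32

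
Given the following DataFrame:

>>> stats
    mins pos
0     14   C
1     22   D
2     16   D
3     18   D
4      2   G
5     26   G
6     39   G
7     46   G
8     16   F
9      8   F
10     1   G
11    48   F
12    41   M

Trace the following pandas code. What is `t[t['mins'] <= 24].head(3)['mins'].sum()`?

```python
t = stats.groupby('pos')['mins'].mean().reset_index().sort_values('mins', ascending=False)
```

group by pos, mean of mins:
pos
C    14.000000
D    18.666667
F    24.000000
G    22.800000
M    41.000000
Name: mins, dtype: float64
reset_index():
  pos       mins
0   C  14.000000
1   D  18.666667
2   F  24.000000
3   G  22.800000
4   M  41.000000
sort by mins descending:
  pos       mins
4   M  41.000000
2   F  24.000000
3   G  22.800000
1   D  18.666667
0   C  14.000000
filter rows where mins <= 24:
  pos       mins
2   F  24.000000
3   G  22.800000
1   D  18.666667
0   C  14.000000
take first 3 rows:
  pos       mins
2   F  24.000000
3   G  22.800000
1   D  18.666667
Then the sum of column 'mins': 65.4666666667

65.4666666667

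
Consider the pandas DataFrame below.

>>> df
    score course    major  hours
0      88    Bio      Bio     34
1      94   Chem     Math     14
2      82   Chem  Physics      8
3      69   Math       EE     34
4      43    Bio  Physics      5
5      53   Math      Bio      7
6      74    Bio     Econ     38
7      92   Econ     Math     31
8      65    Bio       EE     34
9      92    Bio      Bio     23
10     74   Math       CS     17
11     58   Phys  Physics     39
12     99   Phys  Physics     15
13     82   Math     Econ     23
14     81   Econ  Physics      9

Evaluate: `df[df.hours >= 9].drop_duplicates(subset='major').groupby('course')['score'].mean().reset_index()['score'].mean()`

76.125

filter rows where hours >= 9:
    score course    major  hours
0      88    Bio      Bio     34
1      94   Chem     Math     14
3      69   Math       EE     34
6      74    Bio     Econ     38
7      92   Econ     Math     31
8      65    Bio       EE     34
9      92    Bio      Bio     23
10     74   Math       CS     17
11     58   Phys  Physics     39
12     99   Phys  Physics     15
13     82   Math     Econ     23
14     81   Econ  Physics      9
drop duplicate major (keep=first):
    score course    major  hours
0      88    Bio      Bio     34
1      94   Chem     Math     14
3      69   Math       EE     34
6      74    Bio     Econ     38
10     74   Math       CS     17
11     58   Phys  Physics     39
group by course, mean of score:
course
Bio     81.0
Chem    94.0
Math    71.5
Phys    58.0
Name: score, dtype: float64
reset_index():
  course  score
0    Bio   81.0
1   Chem   94.0
2   Math   71.5
3   Phys   58.0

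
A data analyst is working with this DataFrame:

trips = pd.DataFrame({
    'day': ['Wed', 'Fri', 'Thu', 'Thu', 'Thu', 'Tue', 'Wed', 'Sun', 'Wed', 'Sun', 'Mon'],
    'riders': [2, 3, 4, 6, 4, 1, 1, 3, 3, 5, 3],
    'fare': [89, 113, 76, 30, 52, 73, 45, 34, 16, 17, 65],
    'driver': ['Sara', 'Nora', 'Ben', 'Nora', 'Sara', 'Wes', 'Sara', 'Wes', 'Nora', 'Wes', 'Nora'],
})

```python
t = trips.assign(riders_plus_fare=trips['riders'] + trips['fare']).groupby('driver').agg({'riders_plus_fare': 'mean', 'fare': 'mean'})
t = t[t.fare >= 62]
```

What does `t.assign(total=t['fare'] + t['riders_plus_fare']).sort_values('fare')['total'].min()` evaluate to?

add column riders_plus_fare = trips['riders'] + trips['fare']:
    day  riders  fare driver  riders_plus_fare
0   Wed       2    89   Sara                91
1   Fri       3   113   Nora               116
2   Thu       4    76    Ben                80
3   Thu       6    30   Nora                36
4   Thu       4    52   Sara                56
5   Tue       1    73    Wes                74
6   Wed       1    45   Sara                46
7   Sun       3    34    Wes                37
8   Wed       3    16   Nora                19
9   Sun       5    17    Wes                22
10  Mon       3    65   Nora                68
group by driver: mean(riders_plus_fare), mean(fare):
        riders_plus_fare       fare
driver                             
Ben            80.000000  76.000000
Nora           59.750000  56.000000
Sara           64.333333  62.000000
Wes            44.333333  41.333333
filter rows where fare >= 62:
        riders_plus_fare  fare
driver                        
Ben            80.000000  76.0
Sara           64.333333  62.0
add column total = t['fare'] + t['riders_plus_fare']:
        riders_plus_fare  fare       total
driver                                    
Ben            80.000000  76.0  156.000000
Sara           64.333333  62.0  126.333333
sort by fare:
        riders_plus_fare  fare       total
driver                                    
Sara           64.333333  62.0  126.333333
Ben            80.000000  76.0  156.000000

126.333333333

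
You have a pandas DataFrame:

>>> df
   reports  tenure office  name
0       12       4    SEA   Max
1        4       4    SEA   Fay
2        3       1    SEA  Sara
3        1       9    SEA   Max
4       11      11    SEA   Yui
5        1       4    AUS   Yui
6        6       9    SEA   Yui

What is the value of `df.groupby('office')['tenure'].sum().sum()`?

42

group by office, sum of tenure:
office
AUS     4
SEA    38
Name: tenure, dtype: int64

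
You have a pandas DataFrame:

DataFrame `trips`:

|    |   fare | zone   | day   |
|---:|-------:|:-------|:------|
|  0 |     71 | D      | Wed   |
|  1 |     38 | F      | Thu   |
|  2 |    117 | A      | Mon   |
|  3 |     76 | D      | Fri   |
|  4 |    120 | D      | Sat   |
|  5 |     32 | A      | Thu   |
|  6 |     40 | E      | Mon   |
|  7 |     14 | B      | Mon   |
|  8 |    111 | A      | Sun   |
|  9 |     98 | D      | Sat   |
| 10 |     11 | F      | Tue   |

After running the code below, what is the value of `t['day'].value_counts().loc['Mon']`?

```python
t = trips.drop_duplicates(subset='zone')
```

drop duplicate zone (keep=first):
   fare zone  day
0    71    D  Wed
1    38    F  Thu
2   117    A  Mon
6    40    E  Mon
7    14    B  Mon
value_counts of day:
day
Mon    3
Wed    1
Thu    1
Name: count, dtype: int64

3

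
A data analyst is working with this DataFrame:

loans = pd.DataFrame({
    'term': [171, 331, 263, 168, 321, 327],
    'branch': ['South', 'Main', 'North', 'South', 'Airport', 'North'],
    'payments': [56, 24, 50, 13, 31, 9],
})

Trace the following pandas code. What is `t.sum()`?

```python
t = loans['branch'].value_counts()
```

6

value_counts of branch:
branch
South      2
North      2
Main       1
Airport    1
Name: count, dtype: int64
Taking the sum of the resulting series gives 6.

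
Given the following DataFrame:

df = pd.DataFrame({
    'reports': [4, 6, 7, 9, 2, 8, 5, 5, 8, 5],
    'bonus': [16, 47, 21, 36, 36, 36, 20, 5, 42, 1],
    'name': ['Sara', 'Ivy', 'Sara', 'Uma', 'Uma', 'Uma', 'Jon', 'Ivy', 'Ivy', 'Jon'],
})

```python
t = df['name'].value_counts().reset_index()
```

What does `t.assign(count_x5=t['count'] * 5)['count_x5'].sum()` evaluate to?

value_counts of name:
name
Ivy     3
Uma     3
Sara    2
Jon     2
Name: count, dtype: int64
reset_index():
   name  count
0   Ivy      3
1   Uma      3
2  Sara      2
3   Jon      2
add column count_x5 = t['count'] * 5:
   name  count  count_x5
0   Ivy      3        15
1   Uma      3        15
2  Sara      2        10
3   Jon      2        10
sum of column 'count_x5' → 50

50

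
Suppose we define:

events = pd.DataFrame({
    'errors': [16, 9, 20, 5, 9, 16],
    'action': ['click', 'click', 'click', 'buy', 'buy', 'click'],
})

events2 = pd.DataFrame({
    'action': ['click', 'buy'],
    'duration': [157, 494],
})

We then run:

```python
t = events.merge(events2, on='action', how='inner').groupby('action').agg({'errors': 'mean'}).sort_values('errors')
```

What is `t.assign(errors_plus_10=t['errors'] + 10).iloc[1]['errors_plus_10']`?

25.25

merge on 'action' (how='inner') → 6 rows:
   errors action  duration
0      16  click       157
1       9  click       157
2      20  click       157
3       5    buy       494
4       9    buy       494
5      16  click       157
group by action, mean of errors:
        errors
action        
buy       7.00
click    15.25
sort by errors:
        errors
action        
buy       7.00
click    15.25
add column errors_plus_10 = t['errors'] + 10:
        errors  errors_plus_10
action                        
buy       7.00           17.00
click    15.25           25.25
So iloc[1]['errors_plus_10'] = 25.25.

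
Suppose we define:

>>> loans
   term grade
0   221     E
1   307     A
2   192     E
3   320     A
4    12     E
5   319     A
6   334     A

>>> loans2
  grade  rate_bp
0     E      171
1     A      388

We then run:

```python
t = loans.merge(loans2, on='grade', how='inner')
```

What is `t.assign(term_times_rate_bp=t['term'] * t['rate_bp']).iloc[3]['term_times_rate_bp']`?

124160

merge on 'grade' (how='inner') → 7 rows:
   term grade  rate_bp
0   221     E      171
1   307     A      388
2   192     E      171
3   320     A      388
4    12     E      171
5   319     A      388
6   334     A      388
add column term_times_rate_bp = t['term'] * t['rate_bp']:
   term grade  rate_bp  term_times_rate_bp
0   221     E      171               37791
1   307     A      388              119116
2   192     E      171               32832
3   320     A      388              124160
4    12     E      171                2052
5   319     A      388              123772
6   334     A      388              129592
Then the value at position 3, column 'term_times_rate_bp': 124160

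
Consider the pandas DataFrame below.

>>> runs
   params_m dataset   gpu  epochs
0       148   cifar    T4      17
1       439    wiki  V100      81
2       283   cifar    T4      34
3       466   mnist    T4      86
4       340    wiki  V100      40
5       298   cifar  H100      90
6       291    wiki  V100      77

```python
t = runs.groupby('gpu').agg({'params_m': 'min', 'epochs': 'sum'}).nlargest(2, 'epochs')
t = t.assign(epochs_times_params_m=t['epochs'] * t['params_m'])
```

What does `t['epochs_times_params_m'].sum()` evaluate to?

group by gpu: min(params_m), sum(epochs):
      params_m  epochs
gpu                   
H100       298      90
T4         148     137
V100       291     198
take 2 rows with largest epochs:
      params_m  epochs
gpu                   
V100       291     198
T4         148     137
add column epochs_times_params_m = t['epochs'] * t['params_m']:
      params_m  epochs  epochs_times_params_m
gpu                                          
V100       291     198                  57618
T4         148     137                  20276

77894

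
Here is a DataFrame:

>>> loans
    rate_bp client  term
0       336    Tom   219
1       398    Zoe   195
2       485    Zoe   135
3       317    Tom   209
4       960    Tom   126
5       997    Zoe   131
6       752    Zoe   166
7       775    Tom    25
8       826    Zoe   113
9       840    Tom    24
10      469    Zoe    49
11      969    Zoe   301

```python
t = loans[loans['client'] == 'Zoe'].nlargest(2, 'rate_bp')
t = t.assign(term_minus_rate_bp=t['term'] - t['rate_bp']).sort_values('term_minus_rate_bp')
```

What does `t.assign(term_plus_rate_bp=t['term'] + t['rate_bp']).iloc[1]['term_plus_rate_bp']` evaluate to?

filter rows where client == 'Zoe':
    rate_bp client  term
1       398    Zoe   195
2       485    Zoe   135
5       997    Zoe   131
6       752    Zoe   166
8       826    Zoe   113
10      469    Zoe    49
11      969    Zoe   301
take 2 rows with largest rate_bp:
    rate_bp client  term
5       997    Zoe   131
11      969    Zoe   301
add column term_minus_rate_bp = t['term'] - t['rate_bp']:
    rate_bp client  term  term_minus_rate_bp
5       997    Zoe   131                -866
11      969    Zoe   301                -668
sort by term_minus_rate_bp:
    rate_bp client  term  term_minus_rate_bp
5       997    Zoe   131                -866
11      969    Zoe   301                -668
add column term_plus_rate_bp = t['term'] + t['rate_bp']:
    rate_bp client  term  term_minus_rate_bp  term_plus_rate_bp
5       997    Zoe   131                -866               1128
11      969    Zoe   301                -668               1270

1270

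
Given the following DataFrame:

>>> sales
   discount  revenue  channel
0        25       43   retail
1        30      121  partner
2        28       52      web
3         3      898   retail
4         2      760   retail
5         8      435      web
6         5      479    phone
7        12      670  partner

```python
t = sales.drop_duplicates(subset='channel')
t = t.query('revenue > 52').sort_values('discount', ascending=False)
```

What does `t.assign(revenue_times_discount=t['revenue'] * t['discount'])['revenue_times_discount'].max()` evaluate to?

drop duplicate channel (keep=first):
   discount  revenue  channel
0        25       43   retail
1        30      121  partner
2        28       52      web
6         5      479    phone
filter rows where revenue > 52:
   discount  revenue  channel
1        30      121  partner
6         5      479    phone
sort by discount descending:
   discount  revenue  channel
1        30      121  partner
6         5      479    phone
add column revenue_times_discount = t['revenue'] * t['discount']:
   discount  revenue  channel  revenue_times_discount
1        30      121  partner                    3630
6         5      479    phone                    2395

3630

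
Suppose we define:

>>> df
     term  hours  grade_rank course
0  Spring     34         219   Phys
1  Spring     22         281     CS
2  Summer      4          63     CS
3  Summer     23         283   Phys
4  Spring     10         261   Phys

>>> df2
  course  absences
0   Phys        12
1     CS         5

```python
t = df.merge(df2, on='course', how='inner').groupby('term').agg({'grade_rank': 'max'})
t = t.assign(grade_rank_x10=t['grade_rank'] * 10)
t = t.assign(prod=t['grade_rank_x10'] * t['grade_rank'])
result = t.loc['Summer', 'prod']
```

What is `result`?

800890

merge on 'course' (how='inner') → 5 rows:
     term  hours  grade_rank course  absences
0  Spring     34         219   Phys        12
1  Spring     22         281     CS         5
2  Summer      4          63     CS         5
3  Summer     23         283   Phys        12
4  Spring     10         261   Phys        12
group by term, max of grade_rank:
        grade_rank
term              
Spring         281
Summer         283
add column grade_rank_x10 = t['grade_rank'] * 10:
        grade_rank  grade_rank_x10
term                              
Spring         281            2810
Summer         283            2830
add column prod = t['grade_rank_x10'] * t['grade_rank']:
        grade_rank  grade_rank_x10    prod
term                                      
Spring         281            2810  789610
Summer         283            2830  800890
Then the value at row 'Summer', column 'prod': 800890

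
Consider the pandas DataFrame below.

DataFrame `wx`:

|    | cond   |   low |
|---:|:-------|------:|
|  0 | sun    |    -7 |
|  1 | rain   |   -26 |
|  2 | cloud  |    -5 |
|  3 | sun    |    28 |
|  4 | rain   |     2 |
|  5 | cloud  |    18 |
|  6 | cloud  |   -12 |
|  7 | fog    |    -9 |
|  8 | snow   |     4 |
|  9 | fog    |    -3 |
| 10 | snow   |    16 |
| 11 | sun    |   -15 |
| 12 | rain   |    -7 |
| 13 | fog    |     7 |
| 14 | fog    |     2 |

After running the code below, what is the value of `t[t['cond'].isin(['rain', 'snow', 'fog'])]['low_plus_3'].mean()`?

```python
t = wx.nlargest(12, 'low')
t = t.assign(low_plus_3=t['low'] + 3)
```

4.5

take 12 rows with largest low:
     cond  low
3     sun   28
5   cloud   18
10   snow   16
13    fog    7
8    snow    4
4    rain    2
14    fog    2
9     fog   -3
2   cloud   -5
0     sun   -7
12   rain   -7
7     fog   -9
add column low_plus_3 = t['low'] + 3:
     cond  low  low_plus_3
3     sun   28          31
5   cloud   18          21
10   snow   16          19
13    fog    7          10
8    snow    4           7
4    rain    2           5
14    fog    2           5
9     fog   -3           0
2   cloud   -5          -2
0     sun   -7          -4
12   rain   -7          -4
7     fog   -9          -6
filter rows where cond in ['rain', 'snow', 'fog']:
    cond  low  low_plus_3
10  snow   16          19
13   fog    7          10
8   snow    4           7
4   rain    2           5
14   fog    2           5
9    fog   -3           0
12  rain   -7          -4
7    fog   -9          -6
Hence 4.5.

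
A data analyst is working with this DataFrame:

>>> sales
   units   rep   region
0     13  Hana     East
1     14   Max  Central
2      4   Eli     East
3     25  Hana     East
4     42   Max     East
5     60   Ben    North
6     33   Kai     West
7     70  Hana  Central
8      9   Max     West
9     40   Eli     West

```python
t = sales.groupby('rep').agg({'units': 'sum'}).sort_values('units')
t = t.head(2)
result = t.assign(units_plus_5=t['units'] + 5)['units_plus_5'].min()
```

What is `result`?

38

group by rep, sum of units:
      units
rep        
Ben      60
Eli      44
Hana    108
Kai      33
Max      65
sort by units:
      units
rep        
Kai      33
Eli      44
Ben      60
Max      65
Hana    108
take first 2 rows:
     units
rep       
Kai     33
Eli     44
add column units_plus_5 = t['units'] + 5:
     units  units_plus_5
rep                     
Kai     33            38
Eli     44            49
Hence 38.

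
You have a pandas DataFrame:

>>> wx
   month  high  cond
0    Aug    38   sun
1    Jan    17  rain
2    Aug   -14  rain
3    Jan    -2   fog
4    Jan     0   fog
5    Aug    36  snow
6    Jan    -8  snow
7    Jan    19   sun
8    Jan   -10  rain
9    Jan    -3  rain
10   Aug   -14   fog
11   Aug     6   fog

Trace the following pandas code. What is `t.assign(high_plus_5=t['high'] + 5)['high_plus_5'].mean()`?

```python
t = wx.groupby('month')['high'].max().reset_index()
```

33.5

group by month, max of high:
month
Aug    38
Jan    19
Name: high, dtype: int64
reset_index():
  month  high
0   Aug    38
1   Jan    19
add column high_plus_5 = t['high'] + 5:
  month  high  high_plus_5
0   Aug    38           43
1   Jan    19           24
Taking the mean of column 'high_plus_5' gives 33.5.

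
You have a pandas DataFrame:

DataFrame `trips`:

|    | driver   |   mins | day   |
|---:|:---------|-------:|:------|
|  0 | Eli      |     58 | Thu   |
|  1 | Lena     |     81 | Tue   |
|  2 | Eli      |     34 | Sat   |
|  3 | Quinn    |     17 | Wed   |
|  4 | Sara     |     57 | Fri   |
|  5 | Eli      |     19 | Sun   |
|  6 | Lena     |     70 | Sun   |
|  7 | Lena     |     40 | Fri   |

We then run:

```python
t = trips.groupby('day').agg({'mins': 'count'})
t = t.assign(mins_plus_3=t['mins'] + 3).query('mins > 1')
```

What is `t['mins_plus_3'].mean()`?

group by day, count of mins:
     mins
day      
Fri     2
Sat     1
Sun     2
Thu     1
Tue     1
Wed     1
add column mins_plus_3 = t['mins'] + 3:
     mins  mins_plus_3
day                   
Fri     2            5
Sat     1            4
Sun     2            5
Thu     1            4
Tue     1            4
Wed     1            4
filter rows where mins > 1:
     mins  mins_plus_3
day                   
Fri     2            5
Sun     2            5

5.0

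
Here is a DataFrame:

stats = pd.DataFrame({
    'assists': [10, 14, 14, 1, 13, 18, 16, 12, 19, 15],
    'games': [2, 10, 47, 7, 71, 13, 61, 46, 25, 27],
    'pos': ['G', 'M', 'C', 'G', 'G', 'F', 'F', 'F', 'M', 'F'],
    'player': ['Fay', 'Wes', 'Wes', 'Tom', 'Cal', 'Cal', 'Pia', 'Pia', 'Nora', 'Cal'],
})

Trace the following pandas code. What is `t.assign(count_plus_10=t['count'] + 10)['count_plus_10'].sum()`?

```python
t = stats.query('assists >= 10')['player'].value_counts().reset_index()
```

filter rows where assists >= 10:
   assists  games pos player
0       10      2   G    Fay
1       14     10   M    Wes
2       14     47   C    Wes
4       13     71   G    Cal
5       18     13   F    Cal
6       16     61   F    Pia
7       12     46   F    Pia
8       19     25   M   Nora
9       15     27   F    Cal
value_counts of player:
player
Cal     3
Wes     2
Pia     2
Fay     1
Nora    1
Name: count, dtype: int64
reset_index():
  player  count
0    Cal      3
1    Wes      2
2    Pia      2
3    Fay      1
4   Nora      1
add column count_plus_10 = t['count'] + 10:
  player  count  count_plus_10
0    Cal      3             13
1    Wes      2             12
2    Pia      2             12
3    Fay      1             11
4   Nora      1             11
So sum() = 59.

59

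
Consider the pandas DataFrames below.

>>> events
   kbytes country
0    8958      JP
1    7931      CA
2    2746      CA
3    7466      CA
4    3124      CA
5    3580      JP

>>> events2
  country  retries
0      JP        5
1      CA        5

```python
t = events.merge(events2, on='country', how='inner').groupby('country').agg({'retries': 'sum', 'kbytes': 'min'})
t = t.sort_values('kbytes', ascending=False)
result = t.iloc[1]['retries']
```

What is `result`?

20

merge on 'country' (how='inner') → 6 rows:
   kbytes country  retries
0    8958      JP        5
1    7931      CA        5
2    2746      CA        5
3    7466      CA        5
4    3124      CA        5
5    3580      JP        5
group by country: sum(retries), min(kbytes):
         retries  kbytes
country                 
CA            20    2746
JP            10    3580
sort by kbytes descending:
         retries  kbytes
country                 
JP            10    3580
CA            20    2746
So iloc[1]['retries'] = 20.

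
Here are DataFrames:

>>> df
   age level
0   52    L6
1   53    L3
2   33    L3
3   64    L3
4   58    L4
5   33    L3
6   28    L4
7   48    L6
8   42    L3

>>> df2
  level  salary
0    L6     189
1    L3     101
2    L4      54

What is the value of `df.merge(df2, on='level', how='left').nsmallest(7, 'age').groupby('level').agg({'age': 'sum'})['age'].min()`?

merge on 'level' (how='left') → 9 rows:
   age level  salary
0   52    L6     189
1   53    L3     101
2   33    L3     101
3   64    L3     101
4   58    L4      54
5   33    L3     101
6   28    L4      54
7   48    L6     189
8   42    L3     101
take 7 rows with smallest age:
   age level  salary
6   28    L4      54
2   33    L3     101
5   33    L3     101
8   42    L3     101
7   48    L6     189
0   52    L6     189
1   53    L3     101
group by level, sum of age:
       age
level     
L3     161
L4      28
L6     100
Finally, min of column 'age' = 28.

28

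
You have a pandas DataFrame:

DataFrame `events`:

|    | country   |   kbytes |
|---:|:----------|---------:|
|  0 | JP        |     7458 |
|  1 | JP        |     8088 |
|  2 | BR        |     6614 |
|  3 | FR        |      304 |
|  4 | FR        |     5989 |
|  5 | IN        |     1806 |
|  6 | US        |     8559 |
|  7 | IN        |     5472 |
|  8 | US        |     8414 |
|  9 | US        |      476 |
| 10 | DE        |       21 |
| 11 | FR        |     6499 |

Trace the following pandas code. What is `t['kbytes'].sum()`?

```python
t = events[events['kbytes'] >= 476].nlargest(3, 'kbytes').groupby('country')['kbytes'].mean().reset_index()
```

filter rows where kbytes >= 476:
   country  kbytes
0       JP    7458
1       JP    8088
2       BR    6614
4       FR    5989
5       IN    1806
6       US    8559
7       IN    5472
8       US    8414
9       US     476
11      FR    6499
take 3 rows with largest kbytes:
  country  kbytes
6      US    8559
8      US    8414
1      JP    8088
group by country, mean of kbytes:
country
JP    8088.0
US    8486.5
Name: kbytes, dtype: float64
reset_index():
  country  kbytes
0      JP  8088.0
1      US  8486.5

16574.5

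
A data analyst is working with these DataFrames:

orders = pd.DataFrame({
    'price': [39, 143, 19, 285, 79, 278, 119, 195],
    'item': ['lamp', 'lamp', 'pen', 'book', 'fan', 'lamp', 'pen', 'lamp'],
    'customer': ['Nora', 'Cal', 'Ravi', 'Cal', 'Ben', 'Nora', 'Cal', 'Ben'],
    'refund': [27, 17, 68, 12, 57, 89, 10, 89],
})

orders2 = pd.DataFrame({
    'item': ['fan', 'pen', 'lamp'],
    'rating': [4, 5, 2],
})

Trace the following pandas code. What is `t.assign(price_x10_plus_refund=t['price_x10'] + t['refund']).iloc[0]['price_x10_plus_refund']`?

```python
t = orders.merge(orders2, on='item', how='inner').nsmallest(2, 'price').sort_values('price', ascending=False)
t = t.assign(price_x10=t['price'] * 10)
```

merge on 'item' (how='inner') → 7 rows:
   price  item customer  refund  rating
0     39  lamp     Nora      27       2
1    143  lamp      Cal      17       2
2     19   pen     Ravi      68       5
3     79   fan      Ben      57       4
4    278  lamp     Nora      89       2
5    119   pen      Cal      10       5
6    195  lamp      Ben      89       2
take 2 rows with smallest price:
   price  item customer  refund  rating
2     19   pen     Ravi      68       5
0     39  lamp     Nora      27       2
sort by price descending:
   price  item customer  refund  rating
0     39  lamp     Nora      27       2
2     19   pen     Ravi      68       5
add column price_x10 = t['price'] * 10:
   price  item customer  refund  rating  price_x10
0     39  lamp     Nora      27       2        390
2     19   pen     Ravi      68       5        190
add column price_x10_plus_refund = t['price_x10'] + t['refund']:
   price  item customer  refund  rating  price_x10  price_x10_plus_refund
0     39  lamp     Nora      27       2        390                    417
2     19   pen     Ravi      68       5        190                    258
The value at position 0, column 'price_x10_plus_refund' is 417.

417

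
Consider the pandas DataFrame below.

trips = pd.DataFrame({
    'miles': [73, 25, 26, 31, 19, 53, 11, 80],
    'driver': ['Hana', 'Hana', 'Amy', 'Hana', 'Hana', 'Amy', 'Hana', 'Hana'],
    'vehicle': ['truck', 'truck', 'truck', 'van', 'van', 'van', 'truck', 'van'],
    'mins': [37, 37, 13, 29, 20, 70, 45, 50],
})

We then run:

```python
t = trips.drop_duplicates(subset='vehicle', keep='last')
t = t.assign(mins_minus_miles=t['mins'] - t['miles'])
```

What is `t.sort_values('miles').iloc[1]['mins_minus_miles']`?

drop duplicate vehicle (keep=last):
   miles driver vehicle  mins
6     11   Hana   truck    45
7     80   Hana     van    50
add column mins_minus_miles = t['mins'] - t['miles']:
   miles driver vehicle  mins  mins_minus_miles
6     11   Hana   truck    45                34
7     80   Hana     van    50               -30
sort by miles:
   miles driver vehicle  mins  mins_minus_miles
6     11   Hana   truck    45                34
7     80   Hana     van    50               -30
Finally, value at position 1, column 'mins_minus_miles' = -30.

-30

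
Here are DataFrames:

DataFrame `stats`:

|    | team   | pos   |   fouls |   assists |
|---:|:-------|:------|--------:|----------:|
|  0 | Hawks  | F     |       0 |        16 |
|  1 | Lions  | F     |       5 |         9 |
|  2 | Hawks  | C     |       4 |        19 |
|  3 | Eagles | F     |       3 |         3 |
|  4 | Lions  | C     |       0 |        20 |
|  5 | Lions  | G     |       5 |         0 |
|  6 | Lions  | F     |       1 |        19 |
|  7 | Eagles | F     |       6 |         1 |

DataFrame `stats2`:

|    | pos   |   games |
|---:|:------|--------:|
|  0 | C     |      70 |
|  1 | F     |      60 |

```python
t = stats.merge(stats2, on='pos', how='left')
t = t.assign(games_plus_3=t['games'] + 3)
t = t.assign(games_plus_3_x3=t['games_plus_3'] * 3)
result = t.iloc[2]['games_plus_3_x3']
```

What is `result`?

merge on 'pos' (how='left') → 8 rows:
     team pos  fouls  assists  games
0   Hawks   F      0       16   60.0
1   Lions   F      5        9   60.0
2   Hawks   C      4       19   70.0
3  Eagles   F      3        3   60.0
4   Lions   C      0       20   70.0
5   Lions   G      5        0    NaN
6   Lions   F      1       19   60.0
7  Eagles   F      6        1   60.0
add column games_plus_3 = t['games'] + 3:
     team pos  fouls  assists  games  games_plus_3
0   Hawks   F      0       16   60.0          63.0
1   Lions   F      5        9   60.0          63.0
2   Hawks   C      4       19   70.0          73.0
3  Eagles   F      3        3   60.0          63.0
4   Lions   C      0       20   70.0          73.0
5   Lions   G      5        0    NaN           NaN
6   Lions   F      1       19   60.0          63.0
7  Eagles   F      6        1   60.0          63.0
add column games_plus_3_x3 = t['games_plus_3'] * 3:
     team pos  fouls  assists  games  games_plus_3  games_plus_3_x3
0   Hawks   F      0       16   60.0          63.0            189.0
1   Lions   F      5        9   60.0          63.0            189.0
2   Hawks   C      4       19   70.0          73.0            219.0
3  Eagles   F      3        3   60.0          63.0            189.0
4   Lions   C      0       20   70.0          73.0            219.0
5   Lions   G      5        0    NaN           NaN              NaN
6   Lions   F      1       19   60.0          63.0            189.0
7  Eagles   F      6        1   60.0          63.0            189.0
value at position 2, column 'games_plus_3_x3' → 219.0

219.0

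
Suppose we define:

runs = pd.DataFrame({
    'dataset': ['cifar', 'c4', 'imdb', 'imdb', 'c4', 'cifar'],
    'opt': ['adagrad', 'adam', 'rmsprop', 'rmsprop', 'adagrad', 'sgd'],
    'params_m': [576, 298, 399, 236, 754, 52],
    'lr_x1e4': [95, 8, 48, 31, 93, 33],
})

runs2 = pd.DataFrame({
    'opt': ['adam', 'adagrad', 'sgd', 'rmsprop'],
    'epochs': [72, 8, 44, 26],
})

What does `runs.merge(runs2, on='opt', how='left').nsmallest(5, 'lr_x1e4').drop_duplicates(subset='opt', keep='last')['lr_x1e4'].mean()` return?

merge on 'opt' (how='left') → 6 rows:
  dataset      opt  params_m  lr_x1e4  epochs
0   cifar  adagrad       576       95       8
1      c4     adam       298        8      72
2    imdb  rmsprop       399       48      26
3    imdb  rmsprop       236       31      26
4      c4  adagrad       754       93       8
5   cifar      sgd        52       33      44
take 5 rows with smallest lr_x1e4:
  dataset      opt  params_m  lr_x1e4  epochs
1      c4     adam       298        8      72
3    imdb  rmsprop       236       31      26
5   cifar      sgd        52       33      44
2    imdb  rmsprop       399       48      26
4      c4  adagrad       754       93       8
drop duplicate opt (keep=last):
  dataset      opt  params_m  lr_x1e4  epochs
1      c4     adam       298        8      72
5   cifar      sgd        52       33      44
2    imdb  rmsprop       399       48      26
4      c4  adagrad       754       93       8

45.5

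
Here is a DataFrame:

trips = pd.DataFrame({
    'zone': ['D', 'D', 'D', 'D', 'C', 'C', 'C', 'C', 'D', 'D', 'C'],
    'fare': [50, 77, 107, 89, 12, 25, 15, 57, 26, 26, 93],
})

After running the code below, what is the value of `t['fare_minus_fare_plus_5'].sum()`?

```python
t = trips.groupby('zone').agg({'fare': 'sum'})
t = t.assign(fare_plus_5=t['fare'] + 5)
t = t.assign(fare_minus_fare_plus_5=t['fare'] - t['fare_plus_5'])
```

-10

group by zone, sum of fare:
      fare
zone      
C      202
D      375
add column fare_plus_5 = t['fare'] + 5:
      fare  fare_plus_5
zone                   
C      202          207
D      375          380
add column fare_minus_fare_plus_5 = t['fare'] - t['fare_plus_5']:
      fare  fare_plus_5  fare_minus_fare_plus_5
zone                                           
C      202          207                      -5
D      375          380                      -5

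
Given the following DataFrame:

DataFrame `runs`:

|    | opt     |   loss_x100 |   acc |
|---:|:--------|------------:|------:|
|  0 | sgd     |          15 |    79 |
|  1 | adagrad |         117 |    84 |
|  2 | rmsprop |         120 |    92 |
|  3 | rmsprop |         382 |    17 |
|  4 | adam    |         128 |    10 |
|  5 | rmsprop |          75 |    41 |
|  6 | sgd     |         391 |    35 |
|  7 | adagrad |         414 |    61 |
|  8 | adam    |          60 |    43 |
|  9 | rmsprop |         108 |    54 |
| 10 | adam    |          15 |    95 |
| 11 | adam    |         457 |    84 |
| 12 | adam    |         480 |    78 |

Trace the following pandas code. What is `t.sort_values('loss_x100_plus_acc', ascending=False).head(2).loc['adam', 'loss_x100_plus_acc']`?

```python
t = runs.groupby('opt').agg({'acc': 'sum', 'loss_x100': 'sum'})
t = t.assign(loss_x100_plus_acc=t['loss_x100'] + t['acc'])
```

1450

group by opt: sum(acc), sum(loss_x100):
         acc  loss_x100
opt                    
adagrad  145        531
adam     310       1140
rmsprop  204        685
sgd      114        406
add column loss_x100_plus_acc = t['loss_x100'] + t['acc']:
         acc  loss_x100  loss_x100_plus_acc
opt                                        
adagrad  145        531                 676
adam     310       1140                1450
rmsprop  204        685                 889
sgd      114        406                 520
sort by loss_x100_plus_acc descending:
         acc  loss_x100  loss_x100_plus_acc
opt                                        
adam     310       1140                1450
rmsprop  204        685                 889
adagrad  145        531                 676
sgd      114        406                 520
take first 2 rows:
         acc  loss_x100  loss_x100_plus_acc
opt                                        
adam     310       1140                1450
rmsprop  204        685                 889
Hence 1450.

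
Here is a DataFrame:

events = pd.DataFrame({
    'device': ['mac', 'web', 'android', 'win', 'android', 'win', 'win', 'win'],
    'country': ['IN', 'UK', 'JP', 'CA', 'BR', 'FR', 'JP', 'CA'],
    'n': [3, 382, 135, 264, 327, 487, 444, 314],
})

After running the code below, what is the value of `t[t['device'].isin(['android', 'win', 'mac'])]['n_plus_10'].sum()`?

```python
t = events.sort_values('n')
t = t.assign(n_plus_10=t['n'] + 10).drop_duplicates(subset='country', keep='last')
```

1625

sort by n:
    device country    n
0      mac      IN    3
2  android      JP  135
3      win      CA  264
7      win      CA  314
4  android      BR  327
1      web      UK  382
6      win      JP  444
5      win      FR  487
add column n_plus_10 = t['n'] + 10:
    device country    n  n_plus_10
0      mac      IN    3         13
2  android      JP  135        145
3      win      CA  264        274
7      win      CA  314        324
4  android      BR  327        337
1      web      UK  382        392
6      win      JP  444        454
5      win      FR  487        497
drop duplicate country (keep=last):
    device country    n  n_plus_10
0      mac      IN    3         13
7      win      CA  314        324
4  android      BR  327        337
1      web      UK  382        392
6      win      JP  444        454
5      win      FR  487        497
filter rows where device in ['android', 'win', 'mac']:
    device country    n  n_plus_10
0      mac      IN    3         13
7      win      CA  314        324
4  android      BR  327        337
6      win      JP  444        454
5      win      FR  487        497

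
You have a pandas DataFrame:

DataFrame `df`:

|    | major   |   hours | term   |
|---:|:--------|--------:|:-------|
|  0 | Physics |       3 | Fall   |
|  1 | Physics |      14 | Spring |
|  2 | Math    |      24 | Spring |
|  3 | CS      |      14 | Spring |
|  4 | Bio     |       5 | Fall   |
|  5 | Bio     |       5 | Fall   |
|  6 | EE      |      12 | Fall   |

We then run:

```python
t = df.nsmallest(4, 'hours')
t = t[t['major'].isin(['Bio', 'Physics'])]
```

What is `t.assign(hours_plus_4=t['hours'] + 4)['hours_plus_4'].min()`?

take 4 rows with smallest hours:
     major  hours  term
0  Physics      3  Fall
4      Bio      5  Fall
5      Bio      5  Fall
6       EE     12  Fall
filter rows where major in ['Bio', 'Physics']:
     major  hours  term
0  Physics      3  Fall
4      Bio      5  Fall
5      Bio      5  Fall
add column hours_plus_4 = t['hours'] + 4:
     major  hours  term  hours_plus_4
0  Physics      3  Fall             7
4      Bio      5  Fall             9
5      Bio      5  Fall             9
Taking the min of column 'hours_plus_4' gives 7.

7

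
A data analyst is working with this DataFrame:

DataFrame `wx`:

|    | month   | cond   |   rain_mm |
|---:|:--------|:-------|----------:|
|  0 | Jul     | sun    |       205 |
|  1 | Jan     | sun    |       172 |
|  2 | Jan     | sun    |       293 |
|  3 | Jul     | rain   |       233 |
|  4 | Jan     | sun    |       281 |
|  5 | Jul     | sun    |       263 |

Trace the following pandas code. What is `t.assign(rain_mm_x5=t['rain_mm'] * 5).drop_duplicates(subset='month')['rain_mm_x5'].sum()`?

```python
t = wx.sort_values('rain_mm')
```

1885

sort by rain_mm:
  month  cond  rain_mm
1   Jan   sun      172
0   Jul   sun      205
3   Jul  rain      233
5   Jul   sun      263
4   Jan   sun      281
2   Jan   sun      293
add column rain_mm_x5 = t['rain_mm'] * 5:
  month  cond  rain_mm  rain_mm_x5
1   Jan   sun      172         860
0   Jul   sun      205        1025
3   Jul  rain      233        1165
5   Jul   sun      263        1315
4   Jan   sun      281        1405
2   Jan   sun      293        1465
drop duplicate month (keep=first):
  month cond  rain_mm  rain_mm_x5
1   Jan  sun      172         860
0   Jul  sun      205        1025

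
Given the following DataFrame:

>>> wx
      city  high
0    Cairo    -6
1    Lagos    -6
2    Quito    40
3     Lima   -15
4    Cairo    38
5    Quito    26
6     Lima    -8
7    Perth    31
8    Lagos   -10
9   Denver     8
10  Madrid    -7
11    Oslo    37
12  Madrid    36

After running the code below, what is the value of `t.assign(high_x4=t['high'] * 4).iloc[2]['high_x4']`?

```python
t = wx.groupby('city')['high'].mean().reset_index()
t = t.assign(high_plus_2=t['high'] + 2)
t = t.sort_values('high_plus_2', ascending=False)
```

group by city, mean of high:
city
Cairo     16.0
Denver     8.0
Lagos     -8.0
Lima     -11.5
Madrid    14.5
Oslo      37.0
Perth     31.0
Quito     33.0
Name: high, dtype: float64
reset_index():
     city  high
0   Cairo  16.0
1  Denver   8.0
2   Lagos  -8.0
3    Lima -11.5
4  Madrid  14.5
5    Oslo  37.0
6   Perth  31.0
7   Quito  33.0
add column high_plus_2 = t['high'] + 2:
     city  high  high_plus_2
0   Cairo  16.0         18.0
1  Denver   8.0         10.0
2   Lagos  -8.0         -6.0
3    Lima -11.5         -9.5
4  Madrid  14.5         16.5
5    Oslo  37.0         39.0
6   Perth  31.0         33.0
7   Quito  33.0         35.0
sort by high_plus_2 descending:
     city  high  high_plus_2
5    Oslo  37.0         39.0
7   Quito  33.0         35.0
6   Perth  31.0         33.0
0   Cairo  16.0         18.0
4  Madrid  14.5         16.5
1  Denver   8.0         10.0
2   Lagos  -8.0         -6.0
3    Lima -11.5         -9.5
add column high_x4 = t['high'] * 4:
     city  high  high_plus_2  high_x4
5    Oslo  37.0         39.0    148.0
7   Quito  33.0         35.0    132.0
6   Perth  31.0         33.0    124.0
0   Cairo  16.0         18.0     64.0
4  Madrid  14.5         16.5     58.0
1  Denver   8.0         10.0     32.0
2   Lagos  -8.0         -6.0    -32.0
3    Lima -11.5         -9.5    -46.0
Taking the value at position 2, column 'high_x4' gives 124.0.

124.0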